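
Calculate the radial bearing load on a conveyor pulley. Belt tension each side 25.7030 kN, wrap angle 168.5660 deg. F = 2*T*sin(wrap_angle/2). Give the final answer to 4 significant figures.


F = 2 * 25.7030 * sin(168.5660/2 deg)
F = 51.15 kN


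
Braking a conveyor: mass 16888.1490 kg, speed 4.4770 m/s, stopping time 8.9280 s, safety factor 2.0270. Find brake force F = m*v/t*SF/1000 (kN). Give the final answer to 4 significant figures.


F = 16888.1490 * 4.4770 / 8.9280 * 2.0270 / 1000
F = 17.17 kN


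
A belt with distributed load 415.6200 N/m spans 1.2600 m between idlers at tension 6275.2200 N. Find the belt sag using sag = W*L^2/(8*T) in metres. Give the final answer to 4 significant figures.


sag = 415.6200 * 1.2600^2 / (8 * 6275.2200)
sag = 0.01314 m


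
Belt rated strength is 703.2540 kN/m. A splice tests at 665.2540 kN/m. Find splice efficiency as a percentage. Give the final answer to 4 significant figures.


Eff = 665.2540 / 703.2540 * 100
Eff = 94.60 %


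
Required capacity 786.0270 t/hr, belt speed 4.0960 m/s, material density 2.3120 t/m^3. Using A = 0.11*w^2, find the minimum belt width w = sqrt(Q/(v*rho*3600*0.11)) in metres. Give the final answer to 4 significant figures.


A_req = 786.0270 / (4.0960 * 2.3120 * 3600) = 0.0230562 m^2
w = sqrt(0.0230562 / 0.11)
w = 0.4578 m


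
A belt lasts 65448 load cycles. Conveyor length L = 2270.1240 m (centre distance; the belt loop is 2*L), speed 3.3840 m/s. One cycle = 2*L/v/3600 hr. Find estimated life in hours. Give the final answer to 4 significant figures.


cycle_time = 2 * 2270.1240 / 3.3840 / 3600 = 0.372689 hr
life = 65448 * 0.372689 = 24390 hours


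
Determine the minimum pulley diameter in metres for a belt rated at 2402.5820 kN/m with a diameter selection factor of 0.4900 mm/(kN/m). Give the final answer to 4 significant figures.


D = 2402.5820 * 0.4900 / 1000
D = 1.177 m


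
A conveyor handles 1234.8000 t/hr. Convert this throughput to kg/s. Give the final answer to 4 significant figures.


m_dot = 1234.8000 * 1000 / 3600
m_dot = 343.0 kg/s


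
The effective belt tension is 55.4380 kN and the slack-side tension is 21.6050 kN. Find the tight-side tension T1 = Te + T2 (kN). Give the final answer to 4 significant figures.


T1 = Te + T2 = 55.4380 + 21.6050
T1 = 77.04 kN


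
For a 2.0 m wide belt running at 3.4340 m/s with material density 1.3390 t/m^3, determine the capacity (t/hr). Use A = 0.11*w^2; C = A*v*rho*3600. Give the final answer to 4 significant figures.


A = 0.11 * 2.0^2 = 0.44 m^2
C = 0.44 * 3.4340 * 1.3390 * 3600
C = 7283 t/hr


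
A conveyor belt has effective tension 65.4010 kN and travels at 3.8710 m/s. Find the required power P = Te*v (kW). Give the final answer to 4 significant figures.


P = Te * v = 65.4010 * 3.8710
P = 253.2 kW


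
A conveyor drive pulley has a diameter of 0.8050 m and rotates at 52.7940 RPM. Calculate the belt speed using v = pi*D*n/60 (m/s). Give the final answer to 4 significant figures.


v = pi * 0.8050 * 52.7940 / 60
v = 2.225 m/s


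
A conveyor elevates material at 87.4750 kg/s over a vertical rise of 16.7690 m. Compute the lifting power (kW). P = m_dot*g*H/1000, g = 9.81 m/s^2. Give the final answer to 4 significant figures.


P = 87.4750 * 9.81 * 16.7690 / 1000
P = 14.39 kW


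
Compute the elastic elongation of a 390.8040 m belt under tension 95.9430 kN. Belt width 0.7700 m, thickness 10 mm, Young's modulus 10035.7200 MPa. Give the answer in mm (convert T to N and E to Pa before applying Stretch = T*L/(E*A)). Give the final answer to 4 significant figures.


A = 0.7700 * 0.01 = 0.00770 m^2
Stretch = 95.9430*1000 * 390.8040 / (10035.7200e6 * 0.00770) * 1000
Stretch = 485.2 mm


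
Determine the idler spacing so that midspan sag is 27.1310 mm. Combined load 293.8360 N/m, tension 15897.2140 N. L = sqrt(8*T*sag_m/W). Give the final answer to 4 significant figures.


sag = 27.1310/1000 = 0.027131 m
L = sqrt(8 * 15897.2140 * 0.027131 / 293.8360)
L = 3.427 m


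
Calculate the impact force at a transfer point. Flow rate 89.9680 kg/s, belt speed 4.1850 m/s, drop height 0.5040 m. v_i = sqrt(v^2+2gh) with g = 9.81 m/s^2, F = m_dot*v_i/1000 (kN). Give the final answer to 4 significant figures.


v_i = sqrt(4.1850^2 + 2*9.81*0.5040) = 5.23476 m/s
F = 89.9680 * 5.23476 / 1000
F = 0.4710 kN


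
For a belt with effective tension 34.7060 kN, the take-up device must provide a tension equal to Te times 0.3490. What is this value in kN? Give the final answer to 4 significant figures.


T_tu = 34.7060 * 0.3490
T_tu = 12.11 kN


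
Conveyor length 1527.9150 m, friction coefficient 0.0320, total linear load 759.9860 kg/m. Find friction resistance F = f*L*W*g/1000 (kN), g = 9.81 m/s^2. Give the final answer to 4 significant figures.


F = 0.0320 * 1527.9150 * 759.9860 * 9.81 / 1000
F = 364.5 kN


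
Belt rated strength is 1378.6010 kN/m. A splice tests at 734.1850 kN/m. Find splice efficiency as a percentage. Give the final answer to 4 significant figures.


Eff = 734.1850 / 1378.6010 * 100
Eff = 53.26 %


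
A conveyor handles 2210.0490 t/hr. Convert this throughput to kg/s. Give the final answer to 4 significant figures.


m_dot = 2210.0490 * 1000 / 3600
m_dot = 613.9 kg/s


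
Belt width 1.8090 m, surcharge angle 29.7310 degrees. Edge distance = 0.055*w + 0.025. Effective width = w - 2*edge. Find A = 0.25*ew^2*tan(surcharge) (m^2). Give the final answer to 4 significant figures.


edge = 0.055*1.8090 + 0.025 = 0.124495 m
ew = 1.8090 - 2*0.124495 = 1.56001 m
A = 0.25 * 1.56001^2 * tan(29.7310 deg)
A = 0.3475 m^2


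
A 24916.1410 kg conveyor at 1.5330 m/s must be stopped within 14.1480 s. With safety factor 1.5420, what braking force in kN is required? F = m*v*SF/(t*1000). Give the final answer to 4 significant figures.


F = 24916.1410 * 1.5330 / 14.1480 * 1.5420 / 1000
F = 4.163 kN


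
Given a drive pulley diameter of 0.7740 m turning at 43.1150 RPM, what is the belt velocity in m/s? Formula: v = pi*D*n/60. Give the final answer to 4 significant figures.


v = pi * 0.7740 * 43.1150 / 60
v = 1.747 m/s


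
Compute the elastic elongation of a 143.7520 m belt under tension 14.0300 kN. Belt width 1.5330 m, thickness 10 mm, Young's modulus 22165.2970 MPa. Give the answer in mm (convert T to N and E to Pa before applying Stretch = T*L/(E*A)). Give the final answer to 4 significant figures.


A = 1.5330 * 0.01 = 0.01533 m^2
Stretch = 14.0300*1000 * 143.7520 / (22165.2970e6 * 0.01533) * 1000
Stretch = 5.935 mm


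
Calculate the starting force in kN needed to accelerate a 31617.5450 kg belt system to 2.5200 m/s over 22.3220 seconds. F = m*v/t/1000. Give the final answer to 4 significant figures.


F = 31617.5450 * 2.5200 / 22.3220 / 1000
F = 3.569 kN


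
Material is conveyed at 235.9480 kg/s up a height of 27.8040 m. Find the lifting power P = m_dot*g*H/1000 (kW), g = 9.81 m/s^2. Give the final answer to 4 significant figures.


P = 235.9480 * 9.81 * 27.8040 / 1000
P = 64.36 kW


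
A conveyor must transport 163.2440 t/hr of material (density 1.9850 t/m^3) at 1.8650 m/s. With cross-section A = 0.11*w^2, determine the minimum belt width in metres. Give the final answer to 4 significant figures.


A_req = 163.2440 / (1.8650 * 1.9850 * 3600) = 0.0122489 m^2
w = sqrt(0.0122489 / 0.11)
w = 0.3337 m


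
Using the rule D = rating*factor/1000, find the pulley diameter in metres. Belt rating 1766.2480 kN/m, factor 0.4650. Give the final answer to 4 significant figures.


D = 1766.2480 * 0.4650 / 1000
D = 0.8213 m


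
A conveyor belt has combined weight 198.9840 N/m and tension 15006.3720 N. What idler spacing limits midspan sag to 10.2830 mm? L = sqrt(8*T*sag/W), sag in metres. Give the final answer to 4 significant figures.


sag = 10.2830/1000 = 0.010283 m
L = sqrt(8 * 15006.3720 * 0.010283 / 198.9840)
L = 2.491 m


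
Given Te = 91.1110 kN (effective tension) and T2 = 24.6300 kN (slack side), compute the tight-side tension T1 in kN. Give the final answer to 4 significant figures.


T1 = Te + T2 = 91.1110 + 24.6300
T1 = 115.7 kN


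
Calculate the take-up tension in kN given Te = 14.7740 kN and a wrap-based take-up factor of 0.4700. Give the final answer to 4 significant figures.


T_tu = 14.7740 * 0.4700
T_tu = 6.944 kN


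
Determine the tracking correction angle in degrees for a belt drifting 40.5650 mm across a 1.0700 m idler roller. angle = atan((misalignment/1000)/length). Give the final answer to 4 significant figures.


misalign_m = 40.5650 / 1000 = 0.040565 m
angle = atan(0.040565 / 1.0700)
angle = 2.171 deg


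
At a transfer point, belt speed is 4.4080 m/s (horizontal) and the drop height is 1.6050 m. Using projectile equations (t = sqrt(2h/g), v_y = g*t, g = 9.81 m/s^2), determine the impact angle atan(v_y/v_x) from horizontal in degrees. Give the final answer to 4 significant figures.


t = sqrt(2*1.6050/9.81) = 0.572029 s
v_y = 9.81 * 0.572029 = 5.6116 m/s
angle = atan(5.6116 / 4.4080) = 51.85 deg


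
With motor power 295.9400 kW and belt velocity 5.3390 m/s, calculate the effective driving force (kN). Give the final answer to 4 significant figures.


Te = P / v = 295.9400 / 5.3390
Te = 55.43 kN


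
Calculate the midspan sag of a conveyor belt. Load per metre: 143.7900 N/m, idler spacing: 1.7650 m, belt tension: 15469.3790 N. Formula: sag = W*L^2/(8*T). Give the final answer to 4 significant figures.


sag = 143.7900 * 1.7650^2 / (8 * 15469.3790)
sag = 0.003620 m


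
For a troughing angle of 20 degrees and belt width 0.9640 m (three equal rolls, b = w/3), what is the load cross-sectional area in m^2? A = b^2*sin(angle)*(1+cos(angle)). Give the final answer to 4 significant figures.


b = 0.9640/3 = 0.321333 m
A = 0.321333^2 * sin(20 deg) * (1 + cos(20 deg))
A = 0.06850 m^2


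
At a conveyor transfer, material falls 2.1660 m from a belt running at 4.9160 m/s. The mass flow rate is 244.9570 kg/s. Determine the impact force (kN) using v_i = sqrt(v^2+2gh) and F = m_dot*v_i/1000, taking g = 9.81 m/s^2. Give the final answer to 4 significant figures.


v_i = sqrt(4.9160^2 + 2*9.81*2.1660) = 8.1648 m/s
F = 244.9570 * 8.1648 / 1000
F = 2.000 kN


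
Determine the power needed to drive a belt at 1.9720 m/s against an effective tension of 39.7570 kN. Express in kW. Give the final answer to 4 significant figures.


P = Te * v = 39.7570 * 1.9720
P = 78.40 kW


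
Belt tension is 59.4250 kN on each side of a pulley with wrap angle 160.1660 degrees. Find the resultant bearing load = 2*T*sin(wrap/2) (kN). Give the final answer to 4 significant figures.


F = 2 * 59.4250 * sin(160.1660/2 deg)
F = 117.1 kN


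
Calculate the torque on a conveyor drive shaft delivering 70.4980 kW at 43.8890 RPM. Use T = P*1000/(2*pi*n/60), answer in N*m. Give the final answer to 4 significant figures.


omega = 2*pi*43.8890/60 = 4.59605 rad/s
T = 70.4980*1000 / 4.59605
T = 15340 N*m


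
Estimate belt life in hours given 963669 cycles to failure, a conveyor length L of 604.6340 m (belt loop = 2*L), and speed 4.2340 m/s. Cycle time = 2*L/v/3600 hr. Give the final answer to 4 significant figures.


cycle_time = 2 * 604.6340 / 4.2340 / 3600 = 0.0793358 hr
life = 963669 * 0.0793358 = 76450 hours


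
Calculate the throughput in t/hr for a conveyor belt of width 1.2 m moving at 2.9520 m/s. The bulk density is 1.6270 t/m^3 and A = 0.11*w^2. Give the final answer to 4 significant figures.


A = 0.11 * 1.2^2 = 0.1584 m^2
C = 0.1584 * 2.9520 * 1.6270 * 3600
C = 2739 t/hr


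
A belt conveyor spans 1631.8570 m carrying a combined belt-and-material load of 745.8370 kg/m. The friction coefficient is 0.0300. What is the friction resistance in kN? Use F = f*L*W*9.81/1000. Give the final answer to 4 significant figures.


F = 0.0300 * 1631.8570 * 745.8370 * 9.81 / 1000
F = 358.2 kN


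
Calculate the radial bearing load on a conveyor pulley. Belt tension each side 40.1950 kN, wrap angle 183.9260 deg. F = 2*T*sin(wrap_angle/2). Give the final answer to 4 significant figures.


F = 2 * 40.1950 * sin(183.9260/2 deg)
F = 80.34 kN


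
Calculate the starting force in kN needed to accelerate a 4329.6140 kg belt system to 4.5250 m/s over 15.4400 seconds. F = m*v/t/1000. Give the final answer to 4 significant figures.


F = 4329.6140 * 4.5250 / 15.4400 / 1000
F = 1.269 kN


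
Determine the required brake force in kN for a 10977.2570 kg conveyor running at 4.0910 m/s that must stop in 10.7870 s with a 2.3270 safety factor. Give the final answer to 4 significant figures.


F = 10977.2570 * 4.0910 / 10.7870 * 2.3270 / 1000
F = 9.688 kN


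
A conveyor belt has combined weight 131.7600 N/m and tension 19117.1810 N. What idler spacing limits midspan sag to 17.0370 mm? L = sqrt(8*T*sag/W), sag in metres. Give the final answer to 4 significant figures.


sag = 17.0370/1000 = 0.017037 m
L = sqrt(8 * 19117.1810 * 0.017037 / 131.7600)
L = 4.447 m


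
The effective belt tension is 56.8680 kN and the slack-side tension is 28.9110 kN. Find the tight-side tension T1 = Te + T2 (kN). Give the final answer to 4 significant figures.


T1 = Te + T2 = 56.8680 + 28.9110
T1 = 85.78 kN


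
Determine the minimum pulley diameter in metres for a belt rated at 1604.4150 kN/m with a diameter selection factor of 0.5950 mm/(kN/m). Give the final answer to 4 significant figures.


D = 1604.4150 * 0.5950 / 1000
D = 0.9546 m


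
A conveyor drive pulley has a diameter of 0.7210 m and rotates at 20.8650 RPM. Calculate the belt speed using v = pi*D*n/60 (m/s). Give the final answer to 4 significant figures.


v = pi * 0.7210 * 20.8650 / 60
v = 0.7877 m/s


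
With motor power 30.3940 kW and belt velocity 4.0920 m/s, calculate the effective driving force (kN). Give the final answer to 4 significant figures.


Te = P / v = 30.3940 / 4.0920
Te = 7.428 kN


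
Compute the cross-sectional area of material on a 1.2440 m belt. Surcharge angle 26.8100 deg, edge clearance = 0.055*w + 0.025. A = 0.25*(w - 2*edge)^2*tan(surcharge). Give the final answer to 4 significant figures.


edge = 0.055*1.2440 + 0.025 = 0.09342 m
ew = 1.2440 - 2*0.09342 = 1.05716 m
A = 0.25 * 1.05716^2 * tan(26.8100 deg)
A = 0.1412 m^2


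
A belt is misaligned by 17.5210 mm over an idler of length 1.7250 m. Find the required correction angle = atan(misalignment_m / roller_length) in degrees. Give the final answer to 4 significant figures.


misalign_m = 17.5210 / 1000 = 0.017521 m
angle = atan(0.017521 / 1.7250)
angle = 0.5819 deg


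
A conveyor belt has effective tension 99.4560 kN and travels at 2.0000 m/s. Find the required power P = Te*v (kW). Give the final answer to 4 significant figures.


P = Te * v = 99.4560 * 2.0000
P = 198.9 kW


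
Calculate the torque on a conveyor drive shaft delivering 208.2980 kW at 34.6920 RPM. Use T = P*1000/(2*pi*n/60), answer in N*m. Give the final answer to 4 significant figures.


omega = 2*pi*34.6920/60 = 3.63294 rad/s
T = 208.2980*1000 / 3.63294
T = 57340 N*m


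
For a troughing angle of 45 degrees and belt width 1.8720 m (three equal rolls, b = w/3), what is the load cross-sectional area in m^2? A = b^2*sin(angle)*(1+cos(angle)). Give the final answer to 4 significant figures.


b = 1.8720/3 = 0.624 m
A = 0.624^2 * sin(45 deg) * (1 + cos(45 deg))
A = 0.4700 m^2


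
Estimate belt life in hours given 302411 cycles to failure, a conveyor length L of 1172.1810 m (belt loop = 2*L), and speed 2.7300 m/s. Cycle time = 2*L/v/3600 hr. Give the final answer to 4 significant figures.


cycle_time = 2 * 1172.1810 / 2.7300 / 3600 = 0.238539 hr
life = 302411 * 0.238539 = 72140 hours


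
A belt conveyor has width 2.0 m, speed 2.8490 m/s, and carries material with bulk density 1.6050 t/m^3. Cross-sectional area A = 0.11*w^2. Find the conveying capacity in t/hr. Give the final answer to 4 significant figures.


A = 0.11 * 2.0^2 = 0.44 m^2
C = 0.44 * 2.8490 * 1.6050 * 3600
C = 7243 t/hr


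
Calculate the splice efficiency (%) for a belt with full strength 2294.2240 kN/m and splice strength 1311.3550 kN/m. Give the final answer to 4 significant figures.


Eff = 1311.3550 / 2294.2240 * 100
Eff = 57.16 %


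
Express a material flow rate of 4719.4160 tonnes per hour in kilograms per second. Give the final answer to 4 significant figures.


m_dot = 4719.4160 * 1000 / 3600
m_dot = 1311 kg/s


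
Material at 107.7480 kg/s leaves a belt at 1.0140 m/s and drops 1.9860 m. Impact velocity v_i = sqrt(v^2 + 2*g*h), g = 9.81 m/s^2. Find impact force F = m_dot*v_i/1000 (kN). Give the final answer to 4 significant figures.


v_i = sqrt(1.0140^2 + 2*9.81*1.9860) = 6.32404 m/s
F = 107.7480 * 6.32404 / 1000
F = 0.6814 kN


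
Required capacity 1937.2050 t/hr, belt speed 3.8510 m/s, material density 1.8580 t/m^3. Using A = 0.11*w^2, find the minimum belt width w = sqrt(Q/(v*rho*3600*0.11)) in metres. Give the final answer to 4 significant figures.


A_req = 1937.2050 / (3.8510 * 1.8580 * 3600) = 0.0752062 m^2
w = sqrt(0.0752062 / 0.11)
w = 0.8269 m


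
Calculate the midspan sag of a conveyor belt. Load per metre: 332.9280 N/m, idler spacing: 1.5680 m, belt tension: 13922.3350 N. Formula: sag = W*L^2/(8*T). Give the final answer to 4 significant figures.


sag = 332.9280 * 1.5680^2 / (8 * 13922.3350)
sag = 0.007349 m


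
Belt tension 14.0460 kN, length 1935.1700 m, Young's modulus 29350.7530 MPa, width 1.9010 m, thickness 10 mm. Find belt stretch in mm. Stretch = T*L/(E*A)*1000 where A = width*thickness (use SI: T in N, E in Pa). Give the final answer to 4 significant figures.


A = 1.9010 * 0.01 = 0.01901 m^2
Stretch = 14.0460*1000 * 1935.1700 / (29350.7530e6 * 0.01901) * 1000
Stretch = 48.72 mm


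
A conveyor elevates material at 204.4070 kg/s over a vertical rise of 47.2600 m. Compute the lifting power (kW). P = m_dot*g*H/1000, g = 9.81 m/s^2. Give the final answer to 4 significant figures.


P = 204.4070 * 9.81 * 47.2600 / 1000
P = 94.77 kW


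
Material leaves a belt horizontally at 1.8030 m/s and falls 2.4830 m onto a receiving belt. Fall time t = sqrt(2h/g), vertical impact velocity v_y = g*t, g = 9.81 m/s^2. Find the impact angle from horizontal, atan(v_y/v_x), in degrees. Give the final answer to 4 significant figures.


t = sqrt(2*2.4830/9.81) = 0.71149 s
v_y = 9.81 * 0.71149 = 6.97972 m/s
angle = atan(6.97972 / 1.8030) = 75.52 deg


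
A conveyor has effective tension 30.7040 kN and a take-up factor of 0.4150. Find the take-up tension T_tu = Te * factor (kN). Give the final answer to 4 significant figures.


T_tu = 30.7040 * 0.4150
T_tu = 12.74 kN


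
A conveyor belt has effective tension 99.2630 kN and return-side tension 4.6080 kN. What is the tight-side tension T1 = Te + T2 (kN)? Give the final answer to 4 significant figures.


T1 = Te + T2 = 99.2630 + 4.6080
T1 = 103.9 kN


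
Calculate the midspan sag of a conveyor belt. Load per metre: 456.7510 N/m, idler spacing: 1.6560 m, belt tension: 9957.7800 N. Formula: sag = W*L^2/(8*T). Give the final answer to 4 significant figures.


sag = 456.7510 * 1.6560^2 / (8 * 9957.7800)
sag = 0.01572 m


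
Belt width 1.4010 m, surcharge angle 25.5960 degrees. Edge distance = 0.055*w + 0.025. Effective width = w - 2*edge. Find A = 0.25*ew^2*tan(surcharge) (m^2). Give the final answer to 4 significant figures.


edge = 0.055*1.4010 + 0.025 = 0.102055 m
ew = 1.4010 - 2*0.102055 = 1.19689 m
A = 0.25 * 1.19689^2 * tan(25.5960 deg)
A = 0.1716 m^2


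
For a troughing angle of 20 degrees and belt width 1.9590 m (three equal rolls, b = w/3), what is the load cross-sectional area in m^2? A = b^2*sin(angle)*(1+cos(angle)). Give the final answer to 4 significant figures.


b = 1.9590/3 = 0.653 m
A = 0.653^2 * sin(20 deg) * (1 + cos(20 deg))
A = 0.2829 m^2


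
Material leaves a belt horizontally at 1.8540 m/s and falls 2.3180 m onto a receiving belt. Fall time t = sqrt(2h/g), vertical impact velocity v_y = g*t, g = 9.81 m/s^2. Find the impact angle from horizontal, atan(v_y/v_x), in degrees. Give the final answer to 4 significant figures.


t = sqrt(2*2.3180/9.81) = 0.687444 s
v_y = 9.81 * 0.687444 = 6.74383 m/s
angle = atan(6.74383 / 1.8540) = 74.63 deg


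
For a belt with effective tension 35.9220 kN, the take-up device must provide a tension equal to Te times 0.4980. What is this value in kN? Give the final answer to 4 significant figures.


T_tu = 35.9220 * 0.4980
T_tu = 17.89 kN


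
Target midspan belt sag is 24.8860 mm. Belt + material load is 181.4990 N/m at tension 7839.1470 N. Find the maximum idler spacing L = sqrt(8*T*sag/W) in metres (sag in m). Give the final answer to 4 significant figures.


sag = 24.8860/1000 = 0.024886 m
L = sqrt(8 * 7839.1470 * 0.024886 / 181.4990)
L = 2.932 m


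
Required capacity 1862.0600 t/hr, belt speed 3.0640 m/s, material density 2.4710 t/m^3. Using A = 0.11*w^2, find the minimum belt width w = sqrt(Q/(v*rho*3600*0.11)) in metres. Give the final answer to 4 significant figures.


A_req = 1862.0600 / (3.0640 * 2.4710 * 3600) = 0.0683171 m^2
w = sqrt(0.0683171 / 0.11)
w = 0.7881 m


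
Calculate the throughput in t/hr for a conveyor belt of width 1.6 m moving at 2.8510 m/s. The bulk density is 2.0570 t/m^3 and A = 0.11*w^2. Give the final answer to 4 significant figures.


A = 0.11 * 1.6^2 = 0.2816 m^2
C = 0.2816 * 2.8510 * 2.0570 * 3600
C = 5945 t/hr


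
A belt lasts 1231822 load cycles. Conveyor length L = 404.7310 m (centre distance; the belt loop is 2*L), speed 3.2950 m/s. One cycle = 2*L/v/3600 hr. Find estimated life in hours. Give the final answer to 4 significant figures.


cycle_time = 2 * 404.7310 / 3.2950 / 3600 = 0.0682399 hr
life = 1231822 * 0.0682399 = 84060 hours


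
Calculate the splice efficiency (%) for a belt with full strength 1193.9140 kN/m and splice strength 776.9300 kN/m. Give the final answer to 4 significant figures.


Eff = 776.9300 / 1193.9140 * 100
Eff = 65.07 %


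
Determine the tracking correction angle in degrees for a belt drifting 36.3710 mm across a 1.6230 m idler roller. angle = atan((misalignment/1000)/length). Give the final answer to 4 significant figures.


misalign_m = 36.3710 / 1000 = 0.036371 m
angle = atan(0.036371 / 1.6230)
angle = 1.284 deg


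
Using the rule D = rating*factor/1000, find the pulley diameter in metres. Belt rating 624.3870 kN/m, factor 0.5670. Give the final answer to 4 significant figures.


D = 624.3870 * 0.5670 / 1000
D = 0.3540 m


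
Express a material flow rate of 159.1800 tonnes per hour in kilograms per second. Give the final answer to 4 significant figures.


m_dot = 159.1800 * 1000 / 3600
m_dot = 44.22 kg/s


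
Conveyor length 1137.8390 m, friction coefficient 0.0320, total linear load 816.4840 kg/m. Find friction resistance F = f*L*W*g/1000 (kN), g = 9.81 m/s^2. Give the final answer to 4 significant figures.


F = 0.0320 * 1137.8390 * 816.4840 * 9.81 / 1000
F = 291.6 kN


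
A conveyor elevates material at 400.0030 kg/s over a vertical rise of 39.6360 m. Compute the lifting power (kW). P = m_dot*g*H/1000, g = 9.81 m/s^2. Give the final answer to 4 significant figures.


P = 400.0030 * 9.81 * 39.6360 / 1000
P = 155.5 kW


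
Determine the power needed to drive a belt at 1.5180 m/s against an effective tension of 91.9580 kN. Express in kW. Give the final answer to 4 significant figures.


P = Te * v = 91.9580 * 1.5180
P = 139.6 kW


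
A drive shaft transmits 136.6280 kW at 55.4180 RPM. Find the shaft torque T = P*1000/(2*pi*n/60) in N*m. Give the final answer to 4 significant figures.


omega = 2*pi*55.4180/60 = 5.80336 rad/s
T = 136.6280*1000 / 5.80336
T = 23540 N*m


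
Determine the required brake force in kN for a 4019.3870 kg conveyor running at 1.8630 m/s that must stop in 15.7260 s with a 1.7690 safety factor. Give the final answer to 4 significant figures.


F = 4019.3870 * 1.8630 / 15.7260 * 1.7690 / 1000
F = 0.8423 kN


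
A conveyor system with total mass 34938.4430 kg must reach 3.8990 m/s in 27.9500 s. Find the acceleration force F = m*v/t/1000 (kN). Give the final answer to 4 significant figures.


F = 34938.4430 * 3.8990 / 27.9500 / 1000
F = 4.874 kN


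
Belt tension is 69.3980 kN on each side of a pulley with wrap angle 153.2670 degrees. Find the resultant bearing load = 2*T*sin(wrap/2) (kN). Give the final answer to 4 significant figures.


F = 2 * 69.3980 * sin(153.2670/2 deg)
F = 135.0 kN


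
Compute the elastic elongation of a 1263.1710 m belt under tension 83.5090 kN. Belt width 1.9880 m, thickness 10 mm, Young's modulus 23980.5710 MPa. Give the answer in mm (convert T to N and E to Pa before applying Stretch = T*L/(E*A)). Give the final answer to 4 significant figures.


A = 1.9880 * 0.01 = 0.01988 m^2
Stretch = 83.5090*1000 * 1263.1710 / (23980.5710e6 * 0.01988) * 1000
Stretch = 221.3 mm


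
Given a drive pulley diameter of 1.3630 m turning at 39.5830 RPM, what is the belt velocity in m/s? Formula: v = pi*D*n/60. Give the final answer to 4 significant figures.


v = pi * 1.3630 * 39.5830 / 60
v = 2.825 m/s


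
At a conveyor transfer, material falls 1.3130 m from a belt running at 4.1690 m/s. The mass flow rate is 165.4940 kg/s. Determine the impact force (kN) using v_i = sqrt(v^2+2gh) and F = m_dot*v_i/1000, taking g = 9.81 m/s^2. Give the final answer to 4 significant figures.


v_i = sqrt(4.1690^2 + 2*9.81*1.3130) = 6.56823 m/s
F = 165.4940 * 6.56823 / 1000
F = 1.087 kN


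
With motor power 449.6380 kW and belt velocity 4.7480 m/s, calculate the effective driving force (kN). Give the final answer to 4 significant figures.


Te = P / v = 449.6380 / 4.7480
Te = 94.70 kN


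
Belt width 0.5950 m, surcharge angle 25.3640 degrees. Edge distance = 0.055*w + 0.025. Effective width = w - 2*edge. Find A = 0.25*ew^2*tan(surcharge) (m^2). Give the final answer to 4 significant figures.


edge = 0.055*0.5950 + 0.025 = 0.057725 m
ew = 0.5950 - 2*0.057725 = 0.47955 m
A = 0.25 * 0.47955^2 * tan(25.3640 deg)
A = 0.02725 m^2


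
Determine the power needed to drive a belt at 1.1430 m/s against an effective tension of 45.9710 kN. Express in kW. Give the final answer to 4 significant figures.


P = Te * v = 45.9710 * 1.1430
P = 52.54 kW


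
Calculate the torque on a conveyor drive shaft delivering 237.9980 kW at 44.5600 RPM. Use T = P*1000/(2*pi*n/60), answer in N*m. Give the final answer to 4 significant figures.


omega = 2*pi*44.5600/60 = 4.66631 rad/s
T = 237.9980*1000 / 4.66631
T = 51000 N*m


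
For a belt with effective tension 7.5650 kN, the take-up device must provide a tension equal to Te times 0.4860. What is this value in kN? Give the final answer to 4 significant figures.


T_tu = 7.5650 * 0.4860
T_tu = 3.677 kN


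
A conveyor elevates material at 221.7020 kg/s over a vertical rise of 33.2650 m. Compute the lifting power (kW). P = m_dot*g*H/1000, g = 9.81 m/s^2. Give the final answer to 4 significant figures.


P = 221.7020 * 9.81 * 33.2650 / 1000
P = 72.35 kW


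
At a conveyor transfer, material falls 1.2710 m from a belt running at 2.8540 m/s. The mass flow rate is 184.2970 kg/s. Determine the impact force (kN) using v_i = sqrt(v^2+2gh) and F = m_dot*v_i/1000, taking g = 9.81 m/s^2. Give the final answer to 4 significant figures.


v_i = sqrt(2.8540^2 + 2*9.81*1.2710) = 5.75172 m/s
F = 184.2970 * 5.75172 / 1000
F = 1.060 kN


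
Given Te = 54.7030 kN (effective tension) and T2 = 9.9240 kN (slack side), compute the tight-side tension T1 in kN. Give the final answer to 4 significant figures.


T1 = Te + T2 = 54.7030 + 9.9240
T1 = 64.63 kN


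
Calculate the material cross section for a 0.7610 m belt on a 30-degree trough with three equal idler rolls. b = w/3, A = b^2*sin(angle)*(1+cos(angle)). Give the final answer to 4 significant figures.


b = 0.7610/3 = 0.253667 m
A = 0.253667^2 * sin(30 deg) * (1 + cos(30 deg))
A = 0.06004 m^2


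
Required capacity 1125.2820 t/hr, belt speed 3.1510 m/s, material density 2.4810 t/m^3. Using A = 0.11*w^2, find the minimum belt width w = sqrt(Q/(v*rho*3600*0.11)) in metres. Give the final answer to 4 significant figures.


A_req = 1125.2820 / (3.1510 * 2.4810 * 3600) = 0.0399838 m^2
w = sqrt(0.0399838 / 0.11)
w = 0.6029 m


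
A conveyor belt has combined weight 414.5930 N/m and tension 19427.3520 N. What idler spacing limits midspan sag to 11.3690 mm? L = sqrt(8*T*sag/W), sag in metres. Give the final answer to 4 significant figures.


sag = 11.3690/1000 = 0.011369 m
L = sqrt(8 * 19427.3520 * 0.011369 / 414.5930)
L = 2.064 m


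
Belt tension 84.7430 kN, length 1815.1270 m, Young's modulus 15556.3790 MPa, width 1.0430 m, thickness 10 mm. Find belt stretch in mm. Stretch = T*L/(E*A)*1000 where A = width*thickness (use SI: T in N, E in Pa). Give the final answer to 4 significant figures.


A = 1.0430 * 0.01 = 0.01043 m^2
Stretch = 84.7430*1000 * 1815.1270 / (15556.3790e6 * 0.01043) * 1000
Stretch = 948.0 mm


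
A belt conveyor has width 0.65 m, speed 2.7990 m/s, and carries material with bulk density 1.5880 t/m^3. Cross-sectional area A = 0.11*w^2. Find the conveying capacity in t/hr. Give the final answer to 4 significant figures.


A = 0.11 * 0.65^2 = 0.046475 m^2
C = 0.046475 * 2.7990 * 1.5880 * 3600
C = 743.7 t/hr


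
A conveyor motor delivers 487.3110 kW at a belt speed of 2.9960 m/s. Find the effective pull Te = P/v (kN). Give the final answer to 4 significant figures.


Te = P / v = 487.3110 / 2.9960
Te = 162.7 kN


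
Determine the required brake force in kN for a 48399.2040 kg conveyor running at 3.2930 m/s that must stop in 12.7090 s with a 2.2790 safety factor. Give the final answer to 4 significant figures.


F = 48399.2040 * 3.2930 / 12.7090 * 2.2790 / 1000
F = 28.58 kN


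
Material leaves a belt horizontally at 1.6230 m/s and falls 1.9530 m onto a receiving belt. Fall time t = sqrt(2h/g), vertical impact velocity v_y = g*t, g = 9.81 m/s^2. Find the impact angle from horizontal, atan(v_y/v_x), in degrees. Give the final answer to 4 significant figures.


t = sqrt(2*1.9530/9.81) = 0.631003 s
v_y = 9.81 * 0.631003 = 6.19014 m/s
angle = atan(6.19014 / 1.6230) = 75.31 deg


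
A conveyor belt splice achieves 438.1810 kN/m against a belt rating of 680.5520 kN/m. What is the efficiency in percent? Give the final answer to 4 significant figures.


Eff = 438.1810 / 680.5520 * 100
Eff = 64.39 %


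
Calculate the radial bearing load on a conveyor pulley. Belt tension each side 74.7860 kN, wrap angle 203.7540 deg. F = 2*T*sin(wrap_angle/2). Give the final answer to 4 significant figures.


F = 2 * 74.7860 * sin(203.7540/2 deg)
F = 146.4 kN


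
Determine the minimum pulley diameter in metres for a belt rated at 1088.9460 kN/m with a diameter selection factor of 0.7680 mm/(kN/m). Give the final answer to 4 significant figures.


D = 1088.9460 * 0.7680 / 1000
D = 0.8363 m


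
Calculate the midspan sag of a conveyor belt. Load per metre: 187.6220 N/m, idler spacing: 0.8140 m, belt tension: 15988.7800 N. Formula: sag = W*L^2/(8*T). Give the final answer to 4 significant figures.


sag = 187.6220 * 0.8140^2 / (8 * 15988.7800)
sag = 0.0009719 m


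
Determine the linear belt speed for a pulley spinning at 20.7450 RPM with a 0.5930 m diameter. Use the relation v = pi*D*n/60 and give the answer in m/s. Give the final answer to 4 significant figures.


v = pi * 0.5930 * 20.7450 / 60
v = 0.6441 m/s


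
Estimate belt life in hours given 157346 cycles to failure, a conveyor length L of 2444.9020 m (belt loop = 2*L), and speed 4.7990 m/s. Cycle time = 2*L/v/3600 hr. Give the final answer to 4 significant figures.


cycle_time = 2 * 2444.9020 / 4.7990 / 3600 = 0.283034 hr
life = 157346 * 0.283034 = 44530 hours


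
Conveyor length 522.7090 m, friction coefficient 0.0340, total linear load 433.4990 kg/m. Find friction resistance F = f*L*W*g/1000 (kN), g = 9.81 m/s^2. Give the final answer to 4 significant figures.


F = 0.0340 * 522.7090 * 433.4990 * 9.81 / 1000
F = 75.58 kN


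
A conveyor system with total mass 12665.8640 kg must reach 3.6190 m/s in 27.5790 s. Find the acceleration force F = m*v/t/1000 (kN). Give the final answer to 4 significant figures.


F = 12665.8640 * 3.6190 / 27.5790 / 1000
F = 1.662 kN


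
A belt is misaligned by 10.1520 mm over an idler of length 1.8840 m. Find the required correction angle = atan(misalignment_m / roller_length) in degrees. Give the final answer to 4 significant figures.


misalign_m = 10.1520 / 1000 = 0.010152 m
angle = atan(0.010152 / 1.8840)
angle = 0.3087 deg


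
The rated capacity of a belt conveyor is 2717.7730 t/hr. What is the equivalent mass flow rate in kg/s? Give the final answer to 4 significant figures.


m_dot = 2717.7730 * 1000 / 3600
m_dot = 754.9 kg/s


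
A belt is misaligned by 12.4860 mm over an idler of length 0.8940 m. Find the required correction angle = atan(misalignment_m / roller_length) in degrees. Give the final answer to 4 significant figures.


misalign_m = 12.4860 / 1000 = 0.012486 m
angle = atan(0.012486 / 0.8940)
angle = 0.8002 deg


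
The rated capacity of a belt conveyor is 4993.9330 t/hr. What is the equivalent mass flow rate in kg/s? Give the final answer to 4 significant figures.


m_dot = 4993.9330 * 1000 / 3600
m_dot = 1387 kg/s


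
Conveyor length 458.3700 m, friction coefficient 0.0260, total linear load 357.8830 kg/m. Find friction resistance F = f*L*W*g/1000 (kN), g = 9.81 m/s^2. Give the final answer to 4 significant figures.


F = 0.0260 * 458.3700 * 357.8830 * 9.81 / 1000
F = 41.84 kN


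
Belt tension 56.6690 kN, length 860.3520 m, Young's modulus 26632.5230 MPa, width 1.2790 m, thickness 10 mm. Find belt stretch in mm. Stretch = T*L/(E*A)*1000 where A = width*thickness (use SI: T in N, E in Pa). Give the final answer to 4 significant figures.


A = 1.2790 * 0.01 = 0.01279 m^2
Stretch = 56.6690*1000 * 860.3520 / (26632.5230e6 * 0.01279) * 1000
Stretch = 143.1 mm


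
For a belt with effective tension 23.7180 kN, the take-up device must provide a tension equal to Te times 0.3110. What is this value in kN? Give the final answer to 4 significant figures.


T_tu = 23.7180 * 0.3110
T_tu = 7.376 kN


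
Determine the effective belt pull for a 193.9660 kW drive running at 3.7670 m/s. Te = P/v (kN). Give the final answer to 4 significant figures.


Te = P / v = 193.9660 / 3.7670
Te = 51.49 kN


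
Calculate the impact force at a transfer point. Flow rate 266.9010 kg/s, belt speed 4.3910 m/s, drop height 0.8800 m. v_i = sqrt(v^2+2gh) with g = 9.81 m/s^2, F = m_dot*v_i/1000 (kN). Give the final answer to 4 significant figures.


v_i = sqrt(4.3910^2 + 2*9.81*0.8800) = 6.04537 m/s
F = 266.9010 * 6.04537 / 1000
F = 1.614 kN


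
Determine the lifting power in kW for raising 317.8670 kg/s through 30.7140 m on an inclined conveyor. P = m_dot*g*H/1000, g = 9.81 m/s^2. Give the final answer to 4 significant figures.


P = 317.8670 * 9.81 * 30.7140 / 1000
P = 95.77 kW


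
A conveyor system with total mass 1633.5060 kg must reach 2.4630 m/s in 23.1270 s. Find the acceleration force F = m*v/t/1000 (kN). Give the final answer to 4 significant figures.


F = 1633.5060 * 2.4630 / 23.1270 / 1000
F = 0.1740 kN


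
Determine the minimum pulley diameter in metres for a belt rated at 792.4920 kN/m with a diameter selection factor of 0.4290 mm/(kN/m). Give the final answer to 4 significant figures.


D = 792.4920 * 0.4290 / 1000
D = 0.3400 m


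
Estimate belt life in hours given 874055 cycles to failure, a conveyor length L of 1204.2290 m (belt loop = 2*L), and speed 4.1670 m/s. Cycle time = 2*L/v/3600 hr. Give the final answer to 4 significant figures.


cycle_time = 2 * 1204.2290 / 4.1670 / 3600 = 0.160551 hr
life = 874055 * 0.160551 = 140300 hours


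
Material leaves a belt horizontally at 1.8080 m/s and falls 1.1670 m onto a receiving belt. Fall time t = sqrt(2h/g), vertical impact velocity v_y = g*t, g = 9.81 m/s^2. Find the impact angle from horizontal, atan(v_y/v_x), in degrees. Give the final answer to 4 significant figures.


t = sqrt(2*1.1670/9.81) = 0.487771 s
v_y = 9.81 * 0.487771 = 4.78503 m/s
angle = atan(4.78503 / 1.8080) = 69.30 deg


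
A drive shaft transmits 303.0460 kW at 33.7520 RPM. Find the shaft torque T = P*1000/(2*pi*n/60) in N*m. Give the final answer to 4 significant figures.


omega = 2*pi*33.7520/60 = 3.5345 rad/s
T = 303.0460*1000 / 3.5345
T = 85740 N*m


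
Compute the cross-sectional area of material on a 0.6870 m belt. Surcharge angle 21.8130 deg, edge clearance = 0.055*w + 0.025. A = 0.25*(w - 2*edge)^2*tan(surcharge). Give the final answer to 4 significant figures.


edge = 0.055*0.6870 + 0.025 = 0.062785 m
ew = 0.6870 - 2*0.062785 = 0.56143 m
A = 0.25 * 0.56143^2 * tan(21.8130 deg)
A = 0.03154 m^2


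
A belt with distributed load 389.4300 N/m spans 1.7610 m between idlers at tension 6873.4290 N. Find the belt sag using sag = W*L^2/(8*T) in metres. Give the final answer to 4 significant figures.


sag = 389.4300 * 1.7610^2 / (8 * 6873.4290)
sag = 0.02196 m


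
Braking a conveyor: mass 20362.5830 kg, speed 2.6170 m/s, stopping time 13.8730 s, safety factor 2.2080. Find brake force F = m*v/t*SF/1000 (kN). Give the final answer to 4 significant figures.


F = 20362.5830 * 2.6170 / 13.8730 * 2.2080 / 1000
F = 8.481 kN


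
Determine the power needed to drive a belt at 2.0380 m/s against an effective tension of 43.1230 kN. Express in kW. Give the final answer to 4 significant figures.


P = Te * v = 43.1230 * 2.0380
P = 87.88 kW


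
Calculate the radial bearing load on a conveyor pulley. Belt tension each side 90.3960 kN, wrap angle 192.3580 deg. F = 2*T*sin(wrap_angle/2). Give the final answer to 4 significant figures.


F = 2 * 90.3960 * sin(192.3580/2 deg)
F = 179.7 kN


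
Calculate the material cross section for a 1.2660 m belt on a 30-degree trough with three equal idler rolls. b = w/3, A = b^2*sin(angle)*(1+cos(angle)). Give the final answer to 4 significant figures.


b = 1.2660/3 = 0.422 m
A = 0.422^2 * sin(30 deg) * (1 + cos(30 deg))
A = 0.1662 m^2


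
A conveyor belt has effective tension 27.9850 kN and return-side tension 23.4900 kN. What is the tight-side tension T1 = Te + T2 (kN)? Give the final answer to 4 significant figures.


T1 = Te + T2 = 27.9850 + 23.4900
T1 = 51.47 kN


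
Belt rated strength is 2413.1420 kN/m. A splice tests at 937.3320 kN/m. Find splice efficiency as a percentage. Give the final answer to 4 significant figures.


Eff = 937.3320 / 2413.1420 * 100
Eff = 38.84 %


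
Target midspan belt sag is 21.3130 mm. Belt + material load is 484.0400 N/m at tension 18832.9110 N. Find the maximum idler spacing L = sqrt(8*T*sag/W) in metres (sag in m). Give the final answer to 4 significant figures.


sag = 21.3130/1000 = 0.021313 m
L = sqrt(8 * 18832.9110 * 0.021313 / 484.0400)
L = 2.576 m


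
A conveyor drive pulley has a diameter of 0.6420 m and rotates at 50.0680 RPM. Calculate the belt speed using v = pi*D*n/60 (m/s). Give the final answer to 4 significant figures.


v = pi * 0.6420 * 50.0680 / 60
v = 1.683 m/s


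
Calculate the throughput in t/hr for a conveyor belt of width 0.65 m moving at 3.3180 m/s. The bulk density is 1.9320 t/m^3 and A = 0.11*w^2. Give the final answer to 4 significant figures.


A = 0.11 * 0.65^2 = 0.046475 m^2
C = 0.046475 * 3.3180 * 1.9320 * 3600
C = 1073 t/hr


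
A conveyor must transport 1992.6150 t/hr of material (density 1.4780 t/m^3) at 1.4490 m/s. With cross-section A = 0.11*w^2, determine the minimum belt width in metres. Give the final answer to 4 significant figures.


A_req = 1992.6150 / (1.4490 * 1.4780 * 3600) = 0.258451 m^2
w = sqrt(0.258451 / 0.11)
w = 1.533 m
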